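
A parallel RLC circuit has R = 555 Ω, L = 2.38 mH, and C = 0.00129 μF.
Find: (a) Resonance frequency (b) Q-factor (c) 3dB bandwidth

Step 1 — Resonance: ω₀ = 1/√(LC) = 1/√(0.00238·1.29e-09) = 5.707e+05 rad/s.
Step 2 — f₀ = ω₀/(2π) = 9.083e+04 Hz.
Step 3 — Parallel Q: Q = R/(ω₀L) = 555/(5.707e+05·0.00238) = 0.4086.
Step 4 — Bandwidth: Δω = ω₀/Q = 1.397e+06 rad/s; BW = Δω/(2π) = 2.223e+05 Hz.

(a) f₀ = 9.083e+04 Hz  (b) Q = 0.4086  (c) BW = 2.223e+05 Hz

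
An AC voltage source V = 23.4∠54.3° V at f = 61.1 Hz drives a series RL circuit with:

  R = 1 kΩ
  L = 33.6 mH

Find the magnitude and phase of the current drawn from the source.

Step 1 — Angular frequency: ω = 2π·f = 2π·61.1 = 383.9 rad/s.
Step 2 — Component impedances:
  R: Z = R = 1000 Ω
  L: Z = jωL = j·383.9·0.0336 = 0 + j12.9 Ω
Step 3 — Series combination: Z_total = R + L = 1000 + j12.9 Ω = 1000∠0.7° Ω.
Step 4 — Source phasor: V = 23.4∠54.3° V = 13.65 + j19 V.
Step 5 — Ohm's law: I = V / Z_total = (13.65 + j19) / (1000 + j12.9) = 0.0139 + j0.01882 A.
Step 6 — Convert to polar: |I| = 0.0234 A, ∠I = 53.6°.

I = 0.0234∠53.6° A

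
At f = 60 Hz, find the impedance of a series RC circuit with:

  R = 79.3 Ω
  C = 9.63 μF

Step 1 — Angular frequency: ω = 2π·f = 2π·60 = 377 rad/s.
Step 2 — Component impedances:
  R: Z = R = 79.3 Ω
  C: Z = 1/(jωC) = -j/(ω·C) = 0 - j275.4 Ω
Step 3 — Series combination: Z_total = R + C = 79.3 - j275.4 Ω = 286.6∠-73.9° Ω.

Z = 79.3 - j275.4 Ω = 286.6∠-73.9° Ω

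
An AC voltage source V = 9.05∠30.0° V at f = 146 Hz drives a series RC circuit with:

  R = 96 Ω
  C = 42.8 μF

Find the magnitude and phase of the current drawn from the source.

Step 1 — Angular frequency: ω = 2π·f = 2π·146 = 917.3 rad/s.
Step 2 — Component impedances:
  R: Z = R = 96 Ω
  C: Z = 1/(jωC) = -j/(ω·C) = 0 - j25.47 Ω
Step 3 — Series combination: Z_total = R + C = 96 - j25.47 Ω = 99.32∠-14.9° Ω.
Step 4 — Source phasor: V = 9.05∠30.0° V = 7.838 + j4.525 V.
Step 5 — Ohm's law: I = V / Z_total = (7.838 + j4.525) / (96 - j25.47) = 0.06459 + j0.06427 A.
Step 6 — Convert to polar: |I| = 0.09112 A, ∠I = 44.9°.

I = 0.09112∠44.9° A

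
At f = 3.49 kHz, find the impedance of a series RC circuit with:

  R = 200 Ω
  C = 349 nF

Step 1 — Angular frequency: ω = 2π·f = 2π·3490 = 2.193e+04 rad/s.
Step 2 — Component impedances:
  R: Z = R = 200 Ω
  C: Z = 1/(jωC) = -j/(ω·C) = 0 - j130.7 Ω
Step 3 — Series combination: Z_total = R + C = 200 - j130.7 Ω = 238.9∠-33.2° Ω.

Z = 200 - j130.7 Ω = 238.9∠-33.2° Ω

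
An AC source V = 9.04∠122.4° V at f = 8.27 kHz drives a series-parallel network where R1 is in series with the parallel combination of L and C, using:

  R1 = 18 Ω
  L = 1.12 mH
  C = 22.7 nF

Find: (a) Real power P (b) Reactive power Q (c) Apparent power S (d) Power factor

Step 1 — Angular frequency: ω = 2π·f = 2π·8270 = 5.196e+04 rad/s.
Step 2 — Component impedances:
  R1: Z = R = 18 Ω
  L: Z = jωL = j·5.196e+04·0.00112 = 0 + j58.2 Ω
  C: Z = 1/(jωC) = -j/(ω·C) = 0 - j847.8 Ω
Step 3 — Parallel branch: L || C = 1/(1/L + 1/C) = 0 + j62.49 Ω.
Step 4 — Series with R1: Z_total = R1 + (L || C) = 18 + j62.49 Ω = 65.03∠73.9° Ω.
Step 5 — Source phasor: V = 9.04∠122.4° V = -4.844 + j7.633 V.
Step 6 — Current: I = V / Z = 0.09217 + j0.1041 A = 0.139∠48.5° A.
Step 7 — Complex power: S = V·I* = 0.3479 + j1.208 VA.
Step 8 — Real power: P = Re(S) = 0.3479 W.
Step 9 — Reactive power: Q = Im(S) = 1.208 VAR.
Step 10 — Apparent power: |S| = 1.257 VA.
Step 11 — Power factor: PF = P/|S| = 0.2768 (lagging).

(a) P = 0.3479 W  (b) Q = 1.208 VAR  (c) S = 1.257 VA  (d) PF = 0.2768 (lagging)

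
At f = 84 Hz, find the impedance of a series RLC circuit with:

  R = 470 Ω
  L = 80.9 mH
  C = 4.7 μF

Step 1 — Angular frequency: ω = 2π·f = 2π·84 = 527.8 rad/s.
Step 2 — Component impedances:
  R: Z = R = 470 Ω
  L: Z = jωL = j·527.8·0.0809 = 0 + j42.7 Ω
  C: Z = 1/(jωC) = -j/(ω·C) = 0 - j403.1 Ω
Step 3 — Series combination: Z_total = R + L + C = 470 - j360.4 Ω = 592.3∠-37.5° Ω.

Z = 470 - j360.4 Ω = 592.3∠-37.5° Ω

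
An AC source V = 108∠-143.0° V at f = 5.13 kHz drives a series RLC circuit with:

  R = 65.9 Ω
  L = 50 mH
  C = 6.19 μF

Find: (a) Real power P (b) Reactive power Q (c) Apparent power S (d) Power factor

Step 1 — Angular frequency: ω = 2π·f = 2π·5130 = 3.223e+04 rad/s.
Step 2 — Component impedances:
  R: Z = R = 65.9 Ω
  L: Z = jωL = j·3.223e+04·0.05 = 0 + j1612 Ω
  C: Z = 1/(jωC) = -j/(ω·C) = 0 - j5.012 Ω
Step 3 — Series combination: Z_total = R + L + C = 65.9 + j1607 Ω = 1608∠87.7° Ω.
Step 4 — Source phasor: V = 108∠-143.0° V = -86.25 - j65 V.
Step 5 — Current: I = V / Z = -0.04259 + j0.05194 A = 0.06717∠129.3° A.
Step 6 — Complex power: S = V·I* = 0.2973 + j7.248 VA.
Step 7 — Real power: P = Re(S) = 0.2973 W.
Step 8 — Reactive power: Q = Im(S) = 7.248 VAR.
Step 9 — Apparent power: |S| = 7.254 VA.
Step 10 — Power factor: PF = P/|S| = 0.04098 (lagging).

(a) P = 0.2973 W  (b) Q = 7.248 VAR  (c) S = 7.254 VA  (d) PF = 0.04098 (lagging)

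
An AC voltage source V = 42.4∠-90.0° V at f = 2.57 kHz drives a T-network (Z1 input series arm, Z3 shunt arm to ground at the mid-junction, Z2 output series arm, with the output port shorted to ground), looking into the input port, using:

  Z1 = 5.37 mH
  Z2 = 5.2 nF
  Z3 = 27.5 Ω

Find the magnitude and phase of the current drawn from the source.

Step 1 — Angular frequency: ω = 2π·f = 2π·2570 = 1.615e+04 rad/s.
Step 2 — Component impedances:
  Z1: Z = jωL = j·1.615e+04·0.00537 = 0 + j86.71 Ω
  Z2: Z = 1/(jωC) = -j/(ω·C) = 0 - j1.191e+04 Ω
  Z3: Z = R = 27.5 Ω
Step 3 — With the output port shorted to ground, the output series arm Z2 runs from the junction to ground; the shunt arm Z3 also runs from the junction to ground. They appear in parallel: Z3 || Z2 = 27.5 - j0.0635 Ω.
Step 4 — Series with input arm Z1: Z_in = Z1 + (Z3 || Z2) = 27.5 + j86.65 Ω = 90.91∠72.4° Ω.
Step 5 — Source phasor: V = 42.4∠-90.0° V = 0 - j42.4 V.
Step 6 — Ohm's law: I = V / Z_total = (0 - j42.4) / (27.5 + j86.65) = -0.4445 - j0.1411 A.
Step 7 — Convert to polar: |I| = 0.4664 A, ∠I = -162.4°.

I = 0.4664∠-162.4° A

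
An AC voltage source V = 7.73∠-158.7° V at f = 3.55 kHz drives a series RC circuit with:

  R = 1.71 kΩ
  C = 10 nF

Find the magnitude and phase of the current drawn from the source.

Step 1 — Angular frequency: ω = 2π·f = 2π·3550 = 2.231e+04 rad/s.
Step 2 — Component impedances:
  R: Z = R = 1710 Ω
  C: Z = 1/(jωC) = -j/(ω·C) = 0 - j4483 Ω
Step 3 — Series combination: Z_total = R + C = 1710 - j4483 Ω = 4798∠-69.1° Ω.
Step 4 — Source phasor: V = 7.73∠-158.7° V = -7.202 - j2.808 V.
Step 5 — Ohm's law: I = V / Z_total = (-7.202 - j2.808) / (1710 - j4483) = 1.187e-05 - j0.001611 A.
Step 6 — Convert to polar: |I| = 0.001611 A, ∠I = -89.6°.

I = 0.001611∠-89.6° A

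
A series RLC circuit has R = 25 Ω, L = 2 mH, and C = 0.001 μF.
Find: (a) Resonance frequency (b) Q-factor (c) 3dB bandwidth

Step 1 — Resonance condition Im(Z)=0 gives ω₀ = 1/√(LC).
Step 2 — ω₀ = 1/√(0.002·1e-09) = 7.071e+05 rad/s.
Step 3 — f₀ = ω₀/(2π) = 1.125e+05 Hz.
Step 4 — Series Q: Q = ω₀L/R = 7.071e+05·0.002/25 = 56.57.
Step 5 — 3dB bandwidth: Δω = ω₀/Q = 1.25e+04 rad/s; BW = Δω/(2π) = 1989 Hz.

(a) f₀ = 1.125e+05 Hz  (b) Q = 56.57  (c) BW = 1989 Hz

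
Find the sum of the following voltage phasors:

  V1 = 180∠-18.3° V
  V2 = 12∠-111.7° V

Step 1 — Convert each phasor to rectangular form:
  V1 = 180·(cos(-18.3°) + j·sin(-18.3°)) = 170.9 - j56.52 V
  V2 = 12·(cos(-111.7°) + j·sin(-111.7°)) = -4.437 - j11.15 V
Step 2 — Sum components: V_total = 166.5 - j67.67 V.
Step 3 — Convert to polar: |V_total| = 179.7 V, ∠V_total = -22.1°.

V_total = 179.7∠-22.1° V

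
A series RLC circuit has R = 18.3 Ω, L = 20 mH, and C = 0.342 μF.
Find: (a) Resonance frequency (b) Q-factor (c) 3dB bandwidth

Step 1 — Resonance: ω₀ = 1/√(LC) = 1/√(0.02·3.42e-07) = 1.209e+04 rad/s.
Step 2 — f₀ = ω₀/(2π) = 1924 Hz.
Step 3 — Series Q: Q = ω₀L/R = 1.209e+04·0.02/18.3 = 13.21.
Step 4 — Bandwidth: Δω = ω₀/Q = 915 rad/s; BW = Δω/(2π) = 145.6 Hz.

(a) f₀ = 1924 Hz  (b) Q = 13.21  (c) BW = 145.6 Hz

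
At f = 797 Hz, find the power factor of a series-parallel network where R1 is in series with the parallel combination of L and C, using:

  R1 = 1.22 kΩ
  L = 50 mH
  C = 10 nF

Step 1 — Angular frequency: ω = 2π·f = 2π·797 = 5008 rad/s.
Step 2 — Component impedances:
  R1: Z = R = 1220 Ω
  L: Z = jωL = j·5008·0.05 = 0 + j250.4 Ω
  C: Z = 1/(jωC) = -j/(ω·C) = 0 - j1.997e+04 Ω
Step 3 — Parallel branch: L || C = 1/(1/L + 1/C) = 0 + j253.6 Ω.
Step 4 — Series with R1: Z_total = R1 + (L || C) = 1220 + j253.6 Ω = 1246∠11.7° Ω.
Step 5 — Power factor: PF = cos(φ) = Re(Z)/|Z| = 1220/1246 = 0.9791.
Step 6 — Type: Im(Z) = 253.6 ⇒ lagging (phase φ = 11.7°).

PF = 0.9791 (lagging, φ = 11.7°)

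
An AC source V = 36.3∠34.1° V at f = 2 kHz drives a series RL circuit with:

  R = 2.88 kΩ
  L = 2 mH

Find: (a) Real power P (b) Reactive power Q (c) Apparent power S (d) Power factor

Step 1 — Angular frequency: ω = 2π·f = 2π·2000 = 1.257e+04 rad/s.
Step 2 — Component impedances:
  R: Z = R = 2880 Ω
  L: Z = jωL = j·1.257e+04·0.002 = 0 + j25.13 Ω
Step 3 — Series combination: Z_total = R + L = 2880 + j25.13 Ω = 2880∠0.5° Ω.
Step 4 — Source phasor: V = 36.3∠34.1° V = 30.06 + j20.35 V.
Step 5 — Current: I = V / Z = 0.0105 + j0.006975 A = 0.0126∠33.6° A.
Step 6 — Complex power: S = V·I* = 0.4575 + j0.003992 VA.
Step 7 — Real power: P = Re(S) = 0.4575 W.
Step 8 — Reactive power: Q = Im(S) = 0.003992 VAR.
Step 9 — Apparent power: |S| = 0.4575 VA.
Step 10 — Power factor: PF = P/|S| = 1 (lagging).

(a) P = 0.4575 W  (b) Q = 0.003992 VAR  (c) S = 0.4575 VA  (d) PF = 1 (lagging)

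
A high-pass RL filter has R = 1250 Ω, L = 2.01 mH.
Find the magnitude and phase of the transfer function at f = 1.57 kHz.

Step 1 — Angular frequency: ω = 2π·1570 = 9865 rad/s.
Step 2 — Transfer function: H(jω) = jωL/(R + jωL).
Step 3 — Numerator jωL = j·19.83; denominator R + jωL = 1250 + j19.83.
Step 4 — H = 0.0002515 + j0.01586.
Step 5 — Magnitude: |H| = 0.01586 (-36.0 dB); phase: φ = 89.1°.

|H| = 0.01586 (-36.0 dB), φ = 89.1°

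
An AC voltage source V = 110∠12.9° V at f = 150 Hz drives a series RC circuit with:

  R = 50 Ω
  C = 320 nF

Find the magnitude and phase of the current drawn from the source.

Step 1 — Angular frequency: ω = 2π·f = 2π·150 = 942.5 rad/s.
Step 2 — Component impedances:
  R: Z = R = 50 Ω
  C: Z = 1/(jωC) = -j/(ω·C) = 0 - j3316 Ω
Step 3 — Series combination: Z_total = R + C = 50 - j3316 Ω = 3316∠-89.1° Ω.
Step 4 — Source phasor: V = 110∠12.9° V = 107.2 + j24.56 V.
Step 5 — Ohm's law: I = V / Z_total = (107.2 + j24.56) / (50 - j3316) = -0.006917 + j0.03244 A.
Step 6 — Convert to polar: |I| = 0.03317 A, ∠I = 102.0°.

I = 0.03317∠102.0° A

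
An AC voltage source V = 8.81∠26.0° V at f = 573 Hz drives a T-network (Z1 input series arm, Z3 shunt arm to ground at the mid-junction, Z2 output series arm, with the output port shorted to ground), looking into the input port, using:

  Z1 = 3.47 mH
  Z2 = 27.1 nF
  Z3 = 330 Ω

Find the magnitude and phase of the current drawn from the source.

Step 1 — Angular frequency: ω = 2π·f = 2π·573 = 3600 rad/s.
Step 2 — Component impedances:
  Z1: Z = jωL = j·3600·0.00347 = 0 + j12.49 Ω
  Z2: Z = 1/(jωC) = -j/(ω·C) = 0 - j1.025e+04 Ω
  Z3: Z = R = 330 Ω
Step 3 — With the output port shorted to ground, the output series arm Z2 runs from the junction to ground; the shunt arm Z3 also runs from the junction to ground. They appear in parallel: Z3 || Z2 = 329.7 - j10.61 Ω.
Step 4 — Series with input arm Z1: Z_in = Z1 + (Z3 || Z2) = 329.7 + j1.879 Ω = 329.7∠0.3° Ω.
Step 5 — Source phasor: V = 8.81∠26.0° V = 7.918 + j3.862 V.
Step 6 — Ohm's law: I = V / Z_total = (7.918 + j3.862) / (329.7 + j1.879) = 0.02409 + j0.01158 A.
Step 7 — Convert to polar: |I| = 0.02672 A, ∠I = 25.7°.

I = 0.02672∠25.7° A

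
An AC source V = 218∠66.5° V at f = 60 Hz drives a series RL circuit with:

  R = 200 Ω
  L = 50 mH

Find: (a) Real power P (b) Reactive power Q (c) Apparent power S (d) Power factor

Step 1 — Angular frequency: ω = 2π·f = 2π·60 = 377 rad/s.
Step 2 — Component impedances:
  R: Z = R = 200 Ω
  L: Z = jωL = j·377·0.05 = 0 + j18.85 Ω
Step 3 — Series combination: Z_total = R + L = 200 + j18.85 Ω = 200.9∠5.4° Ω.
Step 4 — Source phasor: V = 218∠66.5° V = 86.93 + j199.9 V.
Step 5 — Current: I = V / Z = 0.5242 + j0.9502 A = 1.085∠61.1° A.
Step 6 — Complex power: S = V·I* = 235.5 + j22.2 VA.
Step 7 — Real power: P = Re(S) = 235.5 W.
Step 8 — Reactive power: Q = Im(S) = 22.2 VAR.
Step 9 — Apparent power: |S| = 236.6 VA.
Step 10 — Power factor: PF = P/|S| = 0.9956 (lagging).

(a) P = 235.5 W  (b) Q = 22.2 VAR  (c) S = 236.6 VA  (d) PF = 0.9956 (lagging)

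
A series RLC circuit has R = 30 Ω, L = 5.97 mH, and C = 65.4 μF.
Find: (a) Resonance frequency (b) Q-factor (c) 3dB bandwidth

Step 1 — Resonance: ω₀ = 1/√(LC) = 1/√(0.00597·6.54e-05) = 1600 rad/s.
Step 2 — f₀ = ω₀/(2π) = 254.7 Hz.
Step 3 — Series Q: Q = ω₀L/R = 1600·0.00597/30 = 0.3185.
Step 4 — Bandwidth: Δω = ω₀/Q = 5025 rad/s; BW = Δω/(2π) = 799.8 Hz.

(a) f₀ = 254.7 Hz  (b) Q = 0.3185  (c) BW = 799.8 Hz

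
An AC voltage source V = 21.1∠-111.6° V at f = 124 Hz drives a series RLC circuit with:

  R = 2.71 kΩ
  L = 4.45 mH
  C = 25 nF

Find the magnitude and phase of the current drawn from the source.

Step 1 — Angular frequency: ω = 2π·f = 2π·124 = 779.1 rad/s.
Step 2 — Component impedances:
  R: Z = R = 2710 Ω
  L: Z = jωL = j·779.1·0.00445 = 0 + j3.467 Ω
  C: Z = 1/(jωC) = -j/(ω·C) = 0 - j5.134e+04 Ω
Step 3 — Series combination: Z_total = R + L + C = 2710 - j5.134e+04 Ω = 5.141e+04∠-87.0° Ω.
Step 4 — Source phasor: V = 21.1∠-111.6° V = -7.767 - j19.62 V.
Step 5 — Ohm's law: I = V / Z_total = (-7.767 - j19.62) / (2710 - j5.134e+04) = 0.0003731 - j0.000171 A.
Step 6 — Convert to polar: |I| = 0.0004104 A, ∠I = -24.6°.

I = 0.0004104∠-24.6° A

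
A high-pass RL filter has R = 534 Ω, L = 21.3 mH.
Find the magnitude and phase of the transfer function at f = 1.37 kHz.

Step 1 — Angular frequency: ω = 2π·1370 = 8608 rad/s.
Step 2 — Transfer function: H(jω) = jωL/(R + jωL).
Step 3 — Numerator jωL = j·183.3; denominator R + jωL = 534 + j183.3.
Step 4 — H = 0.1055 + j0.3071.
Step 5 — Magnitude: |H| = 0.3247 (-9.8 dB); phase: φ = 71.1°.

|H| = 0.3247 (-9.8 dB), φ = 71.1°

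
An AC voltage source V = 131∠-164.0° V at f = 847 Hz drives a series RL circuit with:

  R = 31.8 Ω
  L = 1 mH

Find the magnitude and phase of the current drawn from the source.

Step 1 — Angular frequency: ω = 2π·f = 2π·847 = 5322 rad/s.
Step 2 — Component impedances:
  R: Z = R = 31.8 Ω
  L: Z = jωL = j·5322·0.001 = 0 + j5.322 Ω
Step 3 — Series combination: Z_total = R + L = 31.8 + j5.322 Ω = 32.24∠9.5° Ω.
Step 4 — Source phasor: V = 131∠-164.0° V = -125.9 - j36.11 V.
Step 5 — Ohm's law: I = V / Z_total = (-125.9 - j36.11) / (31.8 + j5.322) = -4.037 - j0.4599 A.
Step 6 — Convert to polar: |I| = 4.063 A, ∠I = -173.5°.

I = 4.063∠-173.5° A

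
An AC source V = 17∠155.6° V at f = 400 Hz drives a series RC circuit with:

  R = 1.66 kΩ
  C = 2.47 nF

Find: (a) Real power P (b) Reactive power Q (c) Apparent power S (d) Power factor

Step 1 — Angular frequency: ω = 2π·f = 2π·400 = 2513 rad/s.
Step 2 — Component impedances:
  R: Z = R = 1660 Ω
  C: Z = 1/(jωC) = -j/(ω·C) = 0 - j1.611e+05 Ω
Step 3 — Series combination: Z_total = R + C = 1660 - j1.611e+05 Ω = 1.611e+05∠-89.4° Ω.
Step 4 — Source phasor: V = 17∠155.6° V = -15.48 + j7.023 V.
Step 5 — Current: I = V / Z = -4.458e-05 - j9.565e-05 A = 0.0001055∠-115.0° A.
Step 6 — Complex power: S = V·I* = 1.849e-05 - j0.001794 VA.
Step 7 — Real power: P = Re(S) = 1.849e-05 W.
Step 8 — Reactive power: Q = Im(S) = -0.001794 VAR.
Step 9 — Apparent power: |S| = 0.001794 VA.
Step 10 — Power factor: PF = P/|S| = 0.0103 (leading).

(a) P = 1.849e-05 W  (b) Q = -0.001794 VAR  (c) S = 0.001794 VA  (d) PF = 0.0103 (leading)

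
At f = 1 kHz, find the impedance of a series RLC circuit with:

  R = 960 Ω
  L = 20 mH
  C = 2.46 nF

Step 1 — Angular frequency: ω = 2π·f = 2π·1000 = 6283 rad/s.
Step 2 — Component impedances:
  R: Z = R = 960 Ω
  L: Z = jωL = j·6283·0.02 = 0 + j125.7 Ω
  C: Z = 1/(jωC) = -j/(ω·C) = 0 - j6.47e+04 Ω
Step 3 — Series combination: Z_total = R + L + C = 960 - j6.457e+04 Ω = 6.458e+04∠-89.1° Ω.

Z = 960 - j6.457e+04 Ω = 6.458e+04∠-89.1° Ω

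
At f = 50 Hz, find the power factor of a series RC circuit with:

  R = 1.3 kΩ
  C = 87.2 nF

Step 1 — Angular frequency: ω = 2π·f = 2π·50 = 314.2 rad/s.
Step 2 — Component impedances:
  R: Z = R = 1300 Ω
  C: Z = 1/(jωC) = -j/(ω·C) = 0 - j3.65e+04 Ω
Step 3 — Series combination: Z_total = R + C = 1300 - j3.65e+04 Ω = 3.653e+04∠-88.0° Ω.
Step 4 — Power factor: PF = cos(φ) = Re(Z)/|Z| = 1300/3.653e+04 = 0.03559.
Step 5 — Type: Im(Z) = -3.65e+04 ⇒ leading (phase φ = -88.0°).

PF = 0.03559 (leading, φ = -88.0°)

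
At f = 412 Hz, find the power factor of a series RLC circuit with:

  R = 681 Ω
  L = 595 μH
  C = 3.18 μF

Step 1 — Angular frequency: ω = 2π·f = 2π·412 = 2589 rad/s.
Step 2 — Component impedances:
  R: Z = R = 681 Ω
  L: Z = jωL = j·2589·0.000595 = 0 + j1.54 Ω
  C: Z = 1/(jωC) = -j/(ω·C) = 0 - j121.5 Ω
Step 3 — Series combination: Z_total = R + L + C = 681 - j119.9 Ω = 691.5∠-10.0° Ω.
Step 4 — Power factor: PF = cos(φ) = Re(Z)/|Z| = 681/691.5 = 0.9848.
Step 5 — Type: Im(Z) = -119.9 ⇒ leading (phase φ = -10.0°).

PF = 0.9848 (leading, φ = -10.0°)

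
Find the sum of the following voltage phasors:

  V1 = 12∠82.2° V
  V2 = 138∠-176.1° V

Step 1 — Convert each phasor to rectangular form:
  V1 = 12·(cos(82.2°) + j·sin(82.2°)) = 1.629 + j11.89 V
  V2 = 138·(cos(-176.1°) + j·sin(-176.1°)) = -137.7 - j9.386 V
Step 2 — Sum components: V_total = -136.1 + j2.503 V.
Step 3 — Convert to polar: |V_total| = 136.1 V, ∠V_total = 178.9°.

V_total = 136.1∠178.9° V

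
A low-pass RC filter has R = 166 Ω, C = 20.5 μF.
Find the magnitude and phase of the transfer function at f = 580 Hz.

Step 1 — Angular frequency: ω = 2π·580 = 3644 rad/s.
Step 2 — Transfer function: H(jω) = 1/(1 + jωRC).
Step 3 — Denominator: 1 + jωRC = 1 + j·3644·166·2.05e-05 = 1 + j12.4.
Step 4 — H = 0.00646 - j0.08012.
Step 5 — Magnitude: |H| = 0.08038 (-21.9 dB); phase: φ = -85.4°.

|H| = 0.08038 (-21.9 dB), φ = -85.4°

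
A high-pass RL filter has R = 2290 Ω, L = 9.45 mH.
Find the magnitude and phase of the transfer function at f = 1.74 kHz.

Step 1 — Angular frequency: ω = 2π·1740 = 1.093e+04 rad/s.
Step 2 — Transfer function: H(jω) = jωL/(R + jωL).
Step 3 — Numerator jωL = j·103.3; denominator R + jωL = 2290 + j103.3.
Step 4 — H = 0.002031 + j0.04502.
Step 5 — Magnitude: |H| = 0.04507 (-26.9 dB); phase: φ = 87.4°.

|H| = 0.04507 (-26.9 dB), φ = 87.4°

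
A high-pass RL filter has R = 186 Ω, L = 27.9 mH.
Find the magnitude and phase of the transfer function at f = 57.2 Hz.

Step 1 — Angular frequency: ω = 2π·57.2 = 359.4 rad/s.
Step 2 — Transfer function: H(jω) = jωL/(R + jωL).
Step 3 — Numerator jωL = j·10.03; denominator R + jωL = 186 + j10.03.
Step 4 — H = 0.002898 + j0.05375.
Step 5 — Magnitude: |H| = 0.05383 (-25.4 dB); phase: φ = 86.9°.

|H| = 0.05383 (-25.4 dB), φ = 86.9°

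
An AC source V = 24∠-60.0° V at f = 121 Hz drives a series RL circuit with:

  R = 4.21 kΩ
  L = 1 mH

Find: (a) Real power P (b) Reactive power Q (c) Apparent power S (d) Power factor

Step 1 — Angular frequency: ω = 2π·f = 2π·121 = 760.3 rad/s.
Step 2 — Component impedances:
  R: Z = R = 4210 Ω
  L: Z = jωL = j·760.3·0.001 = 0 + j0.7603 Ω
Step 3 — Series combination: Z_total = R + L = 4210 + j0.7603 Ω = 4210∠0.0° Ω.
Step 4 — Source phasor: V = 24∠-60.0° V = 12 - j20.78 V.
Step 5 — Current: I = V / Z = 0.002849 - j0.004937 A = 0.005701∠-60.0° A.
Step 6 — Complex power: S = V·I* = 0.1368 + j2.471e-05 VA.
Step 7 — Real power: P = Re(S) = 0.1368 W.
Step 8 — Reactive power: Q = Im(S) = 2.471e-05 VAR.
Step 9 — Apparent power: |S| = 0.1368 VA.
Step 10 — Power factor: PF = P/|S| = 1 (lagging).

(a) P = 0.1368 W  (b) Q = 2.471e-05 VAR  (c) S = 0.1368 VA  (d) PF = 1 (lagging)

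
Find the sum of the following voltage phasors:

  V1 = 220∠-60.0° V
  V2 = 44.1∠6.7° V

Step 1 — Convert each phasor to rectangular form:
  V1 = 220·(cos(-60.0°) + j·sin(-60.0°)) = 110 - j190.5 V
  V2 = 44.1·(cos(6.7°) + j·sin(6.7°)) = 43.8 + j5.145 V
Step 2 — Sum components: V_total = 153.8 - j185.4 V.
Step 3 — Convert to polar: |V_total| = 240.9 V, ∠V_total = -50.3°.

V_total = 240.9∠-50.3° V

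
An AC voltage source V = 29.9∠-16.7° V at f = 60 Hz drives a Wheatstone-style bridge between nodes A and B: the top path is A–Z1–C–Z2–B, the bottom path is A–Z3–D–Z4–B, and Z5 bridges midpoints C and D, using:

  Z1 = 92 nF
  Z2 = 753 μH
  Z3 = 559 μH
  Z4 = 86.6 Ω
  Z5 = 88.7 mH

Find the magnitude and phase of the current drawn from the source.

Step 1 — Angular frequency: ω = 2π·f = 2π·60 = 377 rad/s.
Step 2 — Component impedances:
  Z1: Z = 1/(jωC) = -j/(ω·C) = 0 - j2.883e+04 Ω
  Z2: Z = jωL = j·377·0.000753 = 0 + j0.2839 Ω
  Z3: Z = jωL = j·377·0.000559 = 0 + j0.2107 Ω
  Z4: Z = R = 86.6 Ω
  Z5: Z = jωL = j·377·0.0887 = 0 + j33.44 Ω
Step 3 — Bridge requires nodal analysis (the Z5 bridge couples midpoints C and D, so the two paths cannot be reduced to a simple series/parallel combination). Setting node B to ground and injecting 1 A at node A, the 3-node admittance system at A, C, D solves to V_A = Z_AB = 11.43 + j29.52 Ω = 31.65∠68.8° Ω.
Step 4 — Source phasor: V = 29.9∠-16.7° V = 28.64 - j8.592 V.
Step 5 — Ohm's law: I = V / Z_total = (28.64 - j8.592) / (11.43 + j29.52) = 0.07346 - j0.9418 A.
Step 6 — Convert to polar: |I| = 0.9446 A, ∠I = -85.5°.

I = 0.9446∠-85.5° A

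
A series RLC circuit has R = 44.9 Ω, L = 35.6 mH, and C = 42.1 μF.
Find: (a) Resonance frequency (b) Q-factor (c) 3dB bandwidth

Step 1 — Resonance condition Im(Z)=0 gives ω₀ = 1/√(LC).
Step 2 — ω₀ = 1/√(0.0356·4.21e-05) = 816.8 rad/s.
Step 3 — f₀ = ω₀/(2π) = 130 Hz.
Step 4 — Series Q: Q = ω₀L/R = 816.8·0.0356/44.9 = 0.6476.
Step 5 — 3dB bandwidth: Δω = ω₀/Q = 1261 rad/s; BW = Δω/(2π) = 200.7 Hz.

(a) f₀ = 130 Hz  (b) Q = 0.6476  (c) BW = 200.7 Hz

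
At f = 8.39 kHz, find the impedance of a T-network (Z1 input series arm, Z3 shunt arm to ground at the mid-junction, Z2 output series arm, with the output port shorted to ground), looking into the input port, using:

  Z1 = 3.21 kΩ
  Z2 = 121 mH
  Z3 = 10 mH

Step 1 — Angular frequency: ω = 2π·f = 2π·8390 = 5.272e+04 rad/s.
Step 2 — Component impedances:
  Z1: Z = R = 3210 Ω
  Z2: Z = jωL = j·5.272e+04·0.121 = 0 + j6379 Ω
  Z3: Z = jωL = j·5.272e+04·0.01 = 0 + j527.2 Ω
Step 3 — With the output port shorted to ground, the output series arm Z2 runs from the junction to ground; the shunt arm Z3 also runs from the junction to ground. They appear in parallel: Z3 || Z2 = 0 + j486.9 Ω.
Step 4 — Series with input arm Z1: Z_in = Z1 + (Z3 || Z2) = 3210 + j486.9 Ω = 3247∠8.6° Ω.

Z = 3210 + j486.9 Ω = 3247∠8.6° Ω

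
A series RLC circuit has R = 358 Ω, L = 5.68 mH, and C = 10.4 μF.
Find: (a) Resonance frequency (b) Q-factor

Step 1 — Resonance condition Im(Z)=0 gives ω₀ = 1/√(LC).
Step 2 — ω₀ = 1/√(0.00568·1.04e-05) = 4114 rad/s.
Step 3 — f₀ = ω₀/(2π) = 654.8 Hz.
Step 4 — Series Q: Q = ω₀L/R = 4114·0.00568/358 = 0.06528.

(a) f₀ = 654.8 Hz  (b) Q = 0.06528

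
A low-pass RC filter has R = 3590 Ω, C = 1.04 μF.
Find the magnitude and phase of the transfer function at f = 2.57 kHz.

Step 1 — Angular frequency: ω = 2π·2570 = 1.615e+04 rad/s.
Step 2 — Transfer function: H(jω) = 1/(1 + jωRC).
Step 3 — Denominator: 1 + jωRC = 1 + j·1.615e+04·3590·1.04e-06 = 1 + j60.29.
Step 4 — H = 0.000275 - j0.01658.
Step 5 — Magnitude: |H| = 0.01658 (-35.6 dB); phase: φ = -89.0°.

|H| = 0.01658 (-35.6 dB), φ = -89.0°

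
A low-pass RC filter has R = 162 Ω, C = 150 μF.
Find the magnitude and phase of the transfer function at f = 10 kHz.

Step 1 — Angular frequency: ω = 2π·1e+04 = 6.283e+04 rad/s.
Step 2 — Transfer function: H(jω) = 1/(1 + jωRC).
Step 3 — Denominator: 1 + jωRC = 1 + j·6.283e+04·162·0.00015 = 1 + j1527.
Step 4 — H = 4.29e-07 - j0.000655.
Step 5 — Magnitude: |H| = 0.000655 (-63.7 dB); phase: φ = -90.0°.

|H| = 0.000655 (-63.7 dB), φ = -90.0°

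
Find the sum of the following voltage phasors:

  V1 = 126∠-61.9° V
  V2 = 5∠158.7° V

Step 1 — Convert each phasor to rectangular form:
  V1 = 126·(cos(-61.9°) + j·sin(-61.9°)) = 59.35 - j111.1 V
  V2 = 5·(cos(158.7°) + j·sin(158.7°)) = -4.658 + j1.816 V
Step 2 — Sum components: V_total = 54.69 - j109.3 V.
Step 3 — Convert to polar: |V_total| = 122.2 V, ∠V_total = -63.4°.

V_total = 122.2∠-63.4° V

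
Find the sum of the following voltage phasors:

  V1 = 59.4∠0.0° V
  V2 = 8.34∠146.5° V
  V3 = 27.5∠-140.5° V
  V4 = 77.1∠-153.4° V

Step 1 — Convert each phasor to rectangular form:
  V1 = 59.4·(cos(0.0°) + j·sin(0.0°)) = 59.4 V
  V2 = 8.34·(cos(146.5°) + j·sin(146.5°)) = -6.955 + j4.603 V
  V3 = 27.5·(cos(-140.5°) + j·sin(-140.5°)) = -21.22 - j17.49 V
  V4 = 77.1·(cos(-153.4°) + j·sin(-153.4°)) = -68.94 - j34.52 V
Step 2 — Sum components: V_total = -37.71 - j47.41 V.
Step 3 — Convert to polar: |V_total| = 60.58 V, ∠V_total = -128.5°.

V_total = 60.58∠-128.5° V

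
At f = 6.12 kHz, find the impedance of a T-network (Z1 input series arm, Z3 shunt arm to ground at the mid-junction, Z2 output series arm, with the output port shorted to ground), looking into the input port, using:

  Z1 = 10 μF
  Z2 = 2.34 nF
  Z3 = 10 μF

Step 1 — Angular frequency: ω = 2π·f = 2π·6120 = 3.845e+04 rad/s.
Step 2 — Component impedances:
  Z1: Z = 1/(jωC) = -j/(ω·C) = 0 - j2.601 Ω
  Z2: Z = 1/(jωC) = -j/(ω·C) = 0 - j1.111e+04 Ω
  Z3: Z = 1/(jωC) = -j/(ω·C) = 0 - j2.601 Ω
Step 3 — With the output port shorted to ground, the output series arm Z2 runs from the junction to ground; the shunt arm Z3 also runs from the junction to ground. They appear in parallel: Z3 || Z2 = 0 - j2.6 Ω.
Step 4 — Series with input arm Z1: Z_in = Z1 + (Z3 || Z2) = 0 - j5.201 Ω = 5.201∠-90.0° Ω.

Z = 0 - j5.201 Ω = 5.201∠-90.0° Ω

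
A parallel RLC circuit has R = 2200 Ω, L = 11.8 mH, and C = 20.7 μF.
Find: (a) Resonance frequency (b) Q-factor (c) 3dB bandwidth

Step 1 — Resonance: ω₀ = 1/√(LC) = 1/√(0.0118·2.07e-05) = 2023 rad/s.
Step 2 — f₀ = ω₀/(2π) = 322 Hz.
Step 3 — Parallel Q: Q = R/(ω₀L) = 2200/(2023·0.0118) = 92.14.
Step 4 — Bandwidth: Δω = ω₀/Q = 21.96 rad/s; BW = Δω/(2π) = 3.495 Hz.

(a) f₀ = 322 Hz  (b) Q = 92.14  (c) BW = 3.495 Hz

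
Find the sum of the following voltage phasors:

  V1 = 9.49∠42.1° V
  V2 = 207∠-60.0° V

Step 1 — Convert each phasor to rectangular form:
  V1 = 9.49·(cos(42.1°) + j·sin(42.1°)) = 7.041 + j6.362 V
  V2 = 207·(cos(-60.0°) + j·sin(-60.0°)) = 103.5 - j179.3 V
Step 2 — Sum components: V_total = 110.5 - j172.9 V.
Step 3 — Convert to polar: |V_total| = 205.2 V, ∠V_total = -57.4°.

V_total = 205.2∠-57.4° V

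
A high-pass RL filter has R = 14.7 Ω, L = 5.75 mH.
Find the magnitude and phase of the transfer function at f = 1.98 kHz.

Step 1 — Angular frequency: ω = 2π·1980 = 1.244e+04 rad/s.
Step 2 — Transfer function: H(jω) = jωL/(R + jωL).
Step 3 — Numerator jωL = j·71.53; denominator R + jωL = 14.7 + j71.53.
Step 4 — H = 0.9595 + j0.1972.
Step 5 — Magnitude: |H| = 0.9795 (-0.2 dB); phase: φ = 11.6°.

|H| = 0.9795 (-0.2 dB), φ = 11.6°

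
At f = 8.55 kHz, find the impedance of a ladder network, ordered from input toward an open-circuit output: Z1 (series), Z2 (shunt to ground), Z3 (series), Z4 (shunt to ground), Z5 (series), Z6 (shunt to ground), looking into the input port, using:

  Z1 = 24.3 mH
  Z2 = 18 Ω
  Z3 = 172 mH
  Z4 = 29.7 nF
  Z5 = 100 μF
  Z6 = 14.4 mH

Step 1 — Angular frequency: ω = 2π·f = 2π·8550 = 5.372e+04 rad/s.
Step 2 — Component impedances:
  Z1: Z = jωL = j·5.372e+04·0.0243 = 0 + j1305 Ω
  Z2: Z = R = 18 Ω
  Z3: Z = jωL = j·5.372e+04·0.172 = 0 + j9240 Ω
  Z4: Z = 1/(jωC) = -j/(ω·C) = 0 - j626.8 Ω
  Z5: Z = 1/(jωC) = -j/(ω·C) = 0 - j0.1861 Ω
  Z6: Z = jωL = j·5.372e+04·0.0144 = 0 + j773.6 Ω
Step 3 — Ladder network (open output): work backward from the far end, alternating series and parallel combinations. Z_in = 18 + j1305 Ω = 1306∠89.2° Ω.

Z = 18 + j1305 Ω = 1306∠89.2° Ω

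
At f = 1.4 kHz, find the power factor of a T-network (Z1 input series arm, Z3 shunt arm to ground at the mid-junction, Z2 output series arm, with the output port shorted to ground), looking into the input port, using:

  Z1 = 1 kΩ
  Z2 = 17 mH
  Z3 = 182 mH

Step 1 — Angular frequency: ω = 2π·f = 2π·1400 = 8796 rad/s.
Step 2 — Component impedances:
  Z1: Z = R = 1000 Ω
  Z2: Z = jωL = j·8796·0.017 = 0 + j149.5 Ω
  Z3: Z = jωL = j·8796·0.182 = 0 + j1601 Ω
Step 3 — With the output port shorted to ground, the output series arm Z2 runs from the junction to ground; the shunt arm Z3 also runs from the junction to ground. They appear in parallel: Z3 || Z2 = 0 + j136.8 Ω.
Step 4 — Series with input arm Z1: Z_in = Z1 + (Z3 || Z2) = 1000 + j136.8 Ω = 1009∠7.8° Ω.
Step 5 — Power factor: PF = cos(φ) = Re(Z)/|Z| = 1000/1009.3 = 0.9908.
Step 6 — Type: Im(Z) = 136.8 ⇒ lagging (phase φ = 7.8°).

PF = 0.9908 (lagging, φ = 7.8°)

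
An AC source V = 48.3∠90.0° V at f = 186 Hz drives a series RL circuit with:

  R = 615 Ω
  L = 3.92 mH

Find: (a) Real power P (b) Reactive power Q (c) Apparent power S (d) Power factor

Step 1 — Angular frequency: ω = 2π·f = 2π·186 = 1169 rad/s.
Step 2 — Component impedances:
  R: Z = R = 615 Ω
  L: Z = jωL = j·1169·0.00392 = 0 + j4.581 Ω
Step 3 — Series combination: Z_total = R + L = 615 + j4.581 Ω = 615∠0.4° Ω.
Step 4 — Source phasor: V = 48.3∠90.0° V = 0 + j48.3 V.
Step 5 — Current: I = V / Z = 0.000585 + j0.07853 A = 0.07853∠89.6° A.
Step 6 — Complex power: S = V·I* = 3.793 + j0.02826 VA.
Step 7 — Real power: P = Re(S) = 3.793 W.
Step 8 — Reactive power: Q = Im(S) = 0.02826 VAR.
Step 9 — Apparent power: |S| = 3.793 VA.
Step 10 — Power factor: PF = P/|S| = 1 (lagging).

(a) P = 3.793 W  (b) Q = 0.02826 VAR  (c) S = 3.793 VA  (d) PF = 1 (lagging)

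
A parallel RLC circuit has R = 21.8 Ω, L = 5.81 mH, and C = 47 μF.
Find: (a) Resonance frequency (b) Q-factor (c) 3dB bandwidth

Step 1 — Resonance: ω₀ = 1/√(LC) = 1/√(0.00581·4.7e-05) = 1914 rad/s.
Step 2 — f₀ = ω₀/(2π) = 304.6 Hz.
Step 3 — Parallel Q: Q = R/(ω₀L) = 21.8/(1914·0.00581) = 1.961.
Step 4 — Bandwidth: Δω = ω₀/Q = 976 rad/s; BW = Δω/(2π) = 155.3 Hz.

(a) f₀ = 304.6 Hz  (b) Q = 1.961  (c) BW = 155.3 Hz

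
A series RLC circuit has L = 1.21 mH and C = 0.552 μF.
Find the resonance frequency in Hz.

Step 1 — Resonance condition Im(Z)=0 gives ω₀ = 1/√(LC).
Step 2 — ω₀ = 1/√(0.00121·5.52e-07) = 3.869e+04 rad/s.
Step 3 — f₀ = ω₀/(2π) = 6158 Hz.

f₀ = 6158 Hz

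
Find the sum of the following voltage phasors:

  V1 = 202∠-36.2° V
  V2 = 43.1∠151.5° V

Step 1 — Convert each phasor to rectangular form:
  V1 = 202·(cos(-36.2°) + j·sin(-36.2°)) = 163 - j119.3 V
  V2 = 43.1·(cos(151.5°) + j·sin(151.5°)) = -37.88 + j20.57 V
Step 2 — Sum components: V_total = 125.1 - j98.74 V.
Step 3 — Convert to polar: |V_total| = 159.4 V, ∠V_total = -38.3°.

V_total = 159.4∠-38.3° V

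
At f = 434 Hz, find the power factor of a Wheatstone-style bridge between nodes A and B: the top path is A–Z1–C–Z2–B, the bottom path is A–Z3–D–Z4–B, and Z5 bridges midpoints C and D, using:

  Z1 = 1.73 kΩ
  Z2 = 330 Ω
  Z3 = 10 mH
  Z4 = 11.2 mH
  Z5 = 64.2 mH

Step 1 — Angular frequency: ω = 2π·f = 2π·434 = 2727 rad/s.
Step 2 — Component impedances:
  Z1: Z = R = 1730 Ω
  Z2: Z = R = 330 Ω
  Z3: Z = jωL = j·2727·0.01 = 0 + j27.27 Ω
  Z4: Z = jωL = j·2727·0.0112 = 0 + j30.54 Ω
  Z5: Z = jωL = j·2727·0.0642 = 0 + j175.1 Ω
Step 3 — Bridge requires nodal analysis (the Z5 bridge couples midpoints C and D, so the two paths cannot be reduced to a simple series/parallel combination). Setting node B to ground and injecting 1 A at node A, the 3-node admittance system at A, C, D solves to V_A = Z_AB = 2.659 + j56.93 Ω = 57∠87.3° Ω.
Step 4 — Power factor: PF = cos(φ) = Re(Z)/|Z| = 2.6594/56.997 = 0.04666.
Step 5 — Type: Im(Z) = 56.93 ⇒ lagging (phase φ = 87.3°).

PF = 0.04666 (lagging, φ = 87.3°)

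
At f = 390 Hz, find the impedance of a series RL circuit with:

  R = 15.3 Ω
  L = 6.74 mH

Step 1 — Angular frequency: ω = 2π·f = 2π·390 = 2450 rad/s.
Step 2 — Component impedances:
  R: Z = R = 15.3 Ω
  L: Z = jωL = j·2450·0.00674 = 0 + j16.52 Ω
Step 3 — Series combination: Z_total = R + L = 15.3 + j16.52 Ω = 22.51∠47.2° Ω.

Z = 15.3 + j16.52 Ω = 22.51∠47.2° Ω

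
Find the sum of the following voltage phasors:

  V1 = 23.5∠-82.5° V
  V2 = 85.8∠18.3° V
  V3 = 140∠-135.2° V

Step 1 — Convert each phasor to rectangular form:
  V1 = 23.5·(cos(-82.5°) + j·sin(-82.5°)) = 3.067 - j23.3 V
  V2 = 85.8·(cos(18.3°) + j·sin(18.3°)) = 81.46 + j26.94 V
  V3 = 140·(cos(-135.2°) + j·sin(-135.2°)) = -99.34 - j98.65 V
Step 2 — Sum components: V_total = -14.81 - j95.01 V.
Step 3 — Convert to polar: |V_total| = 96.15 V, ∠V_total = -98.9°.

V_total = 96.15∠-98.9° V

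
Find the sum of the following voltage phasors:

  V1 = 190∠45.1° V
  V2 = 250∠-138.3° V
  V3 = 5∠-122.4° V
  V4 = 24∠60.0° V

Step 1 — Convert each phasor to rectangular form:
  V1 = 190·(cos(45.1°) + j·sin(45.1°)) = 134.1 + j134.6 V
  V2 = 250·(cos(-138.3°) + j·sin(-138.3°)) = -186.7 - j166.3 V
  V3 = 5·(cos(-122.4°) + j·sin(-122.4°)) = -2.679 - j4.222 V
  V4 = 24·(cos(60.0°) + j·sin(60.0°)) = 12 + j20.78 V
Step 2 — Sum components: V_total = -43.22 - j15.16 V.
Step 3 — Convert to polar: |V_total| = 45.8 V, ∠V_total = -160.7°.

V_total = 45.8∠-160.7° V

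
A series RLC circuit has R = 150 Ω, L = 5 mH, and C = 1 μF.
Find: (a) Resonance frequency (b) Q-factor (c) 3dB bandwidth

Step 1 — Resonance condition Im(Z)=0 gives ω₀ = 1/√(LC).
Step 2 — ω₀ = 1/√(0.005·1e-06) = 1.414e+04 rad/s.
Step 3 — f₀ = ω₀/(2π) = 2251 Hz.
Step 4 — Series Q: Q = ω₀L/R = 1.414e+04·0.005/150 = 0.4714.
Step 5 — 3dB bandwidth: Δω = ω₀/Q = 3e+04 rad/s; BW = Δω/(2π) = 4775 Hz.

(a) f₀ = 2251 Hz  (b) Q = 0.4714  (c) BW = 4775 Hz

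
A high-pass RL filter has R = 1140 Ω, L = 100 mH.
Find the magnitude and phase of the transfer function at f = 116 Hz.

Step 1 — Angular frequency: ω = 2π·116 = 728.8 rad/s.
Step 2 — Transfer function: H(jω) = jωL/(R + jωL).
Step 3 — Numerator jωL = j·72.88; denominator R + jωL = 1140 + j72.88.
Step 4 — H = 0.004071 + j0.06367.
Step 5 — Magnitude: |H| = 0.0638 (-23.9 dB); phase: φ = 86.3°.

|H| = 0.0638 (-23.9 dB), φ = 86.3°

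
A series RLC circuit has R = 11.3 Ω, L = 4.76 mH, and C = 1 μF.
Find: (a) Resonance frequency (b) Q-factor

Step 1 — Resonance condition Im(Z)=0 gives ω₀ = 1/√(LC).
Step 2 — ω₀ = 1/√(0.00476·1e-06) = 1.449e+04 rad/s.
Step 3 — f₀ = ω₀/(2π) = 2307 Hz.
Step 4 — Series Q: Q = ω₀L/R = 1.449e+04·0.00476/11.3 = 6.106.

(a) f₀ = 2307 Hz  (b) Q = 6.106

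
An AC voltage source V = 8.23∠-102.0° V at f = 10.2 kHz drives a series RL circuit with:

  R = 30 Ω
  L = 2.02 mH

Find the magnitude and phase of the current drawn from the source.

Step 1 — Angular frequency: ω = 2π·f = 2π·1.02e+04 = 6.409e+04 rad/s.
Step 2 — Component impedances:
  R: Z = R = 30 Ω
  L: Z = jωL = j·6.409e+04·0.00202 = 0 + j129.5 Ω
Step 3 — Series combination: Z_total = R + L = 30 + j129.5 Ω = 132.9∠77.0° Ω.
Step 4 — Source phasor: V = 8.23∠-102.0° V = -1.711 - j8.05 V.
Step 5 — Ohm's law: I = V / Z_total = (-1.711 - j8.05) / (30 + j129.5) = -0.06192 - j0.001132 A.
Step 6 — Convert to polar: |I| = 0.06193 A, ∠I = -179.0°.

I = 0.06193∠-179.0° A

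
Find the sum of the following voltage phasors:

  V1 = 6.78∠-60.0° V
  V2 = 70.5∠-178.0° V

Step 1 — Convert each phasor to rectangular form:
  V1 = 6.78·(cos(-60.0°) + j·sin(-60.0°)) = 3.39 - j5.872 V
  V2 = 70.5·(cos(-178.0°) + j·sin(-178.0°)) = -70.46 - j2.46 V
Step 2 — Sum components: V_total = -67.07 - j8.332 V.
Step 3 — Convert to polar: |V_total| = 67.58 V, ∠V_total = -172.9°.

V_total = 67.58∠-172.9° V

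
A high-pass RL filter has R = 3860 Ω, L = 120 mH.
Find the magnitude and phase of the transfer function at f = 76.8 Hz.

Step 1 — Angular frequency: ω = 2π·76.8 = 482.5 rad/s.
Step 2 — Transfer function: H(jω) = jωL/(R + jωL).
Step 3 — Numerator jωL = j·57.91; denominator R + jωL = 3860 + j57.91.
Step 4 — H = 0.000225 + j0.015.
Step 5 — Magnitude: |H| = 0.015 (-36.5 dB); phase: φ = 89.1°.

|H| = 0.015 (-36.5 dB), φ = 89.1°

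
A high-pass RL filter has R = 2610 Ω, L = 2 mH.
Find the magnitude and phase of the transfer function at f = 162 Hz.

Step 1 — Angular frequency: ω = 2π·162 = 1018 rad/s.
Step 2 — Transfer function: H(jω) = jωL/(R + jωL).
Step 3 — Numerator jωL = j·2.036; denominator R + jωL = 2610 + j2.036.
Step 4 — H = 6.084e-07 + j0.00078.
Step 5 — Magnitude: |H| = 0.00078 (-62.2 dB); phase: φ = 90.0°.

|H| = 0.00078 (-62.2 dB), φ = 90.0°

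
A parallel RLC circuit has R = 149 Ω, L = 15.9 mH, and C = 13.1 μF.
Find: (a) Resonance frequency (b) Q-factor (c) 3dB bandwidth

Step 1 — Resonance: ω₀ = 1/√(LC) = 1/√(0.0159·1.31e-05) = 2191 rad/s.
Step 2 — f₀ = ω₀/(2π) = 348.7 Hz.
Step 3 — Parallel Q: Q = R/(ω₀L) = 149/(2191·0.0159) = 4.277.
Step 4 — Bandwidth: Δω = ω₀/Q = 512.3 rad/s; BW = Δω/(2π) = 81.54 Hz.

(a) f₀ = 348.7 Hz  (b) Q = 4.277  (c) BW = 81.54 Hz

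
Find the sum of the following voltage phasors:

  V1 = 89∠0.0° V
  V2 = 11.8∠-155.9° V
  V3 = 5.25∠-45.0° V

Step 1 — Convert each phasor to rectangular form:
  V1 = 89·(cos(0.0°) + j·sin(0.0°)) = 89 V
  V2 = 11.8·(cos(-155.9°) + j·sin(-155.9°)) = -10.77 - j4.818 V
  V3 = 5.25·(cos(-45.0°) + j·sin(-45.0°)) = 3.712 - j3.712 V
Step 2 — Sum components: V_total = 81.94 - j8.531 V.
Step 3 — Convert to polar: |V_total| = 82.38 V, ∠V_total = -5.9°.

V_total = 82.38∠-5.9° V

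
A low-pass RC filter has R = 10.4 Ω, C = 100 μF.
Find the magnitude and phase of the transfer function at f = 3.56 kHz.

Step 1 — Angular frequency: ω = 2π·3560 = 2.237e+04 rad/s.
Step 2 — Transfer function: H(jω) = 1/(1 + jωRC).
Step 3 — Denominator: 1 + jωRC = 1 + j·2.237e+04·10.4·0.0001 = 1 + j23.26.
Step 4 — H = 0.001844 - j0.04291.
Step 5 — Magnitude: |H| = 0.04295 (-27.3 dB); phase: φ = -87.5°.

|H| = 0.04295 (-27.3 dB), φ = -87.5°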